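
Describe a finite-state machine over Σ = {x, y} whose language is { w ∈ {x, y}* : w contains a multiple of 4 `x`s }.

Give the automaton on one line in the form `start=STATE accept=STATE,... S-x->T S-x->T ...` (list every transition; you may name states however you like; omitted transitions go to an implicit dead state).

start=s0 accept=s0 s0-x->s1 s0-y->s0 s1-x->s2 s1-y->s1 s2-x->s3 s2-y->s2 s3-x->s0 s3-y->s3

Keep the running count of `x`s modulo 4: each `x` advances along the cycle s0 → s1 → s2 → s3 → s0 while other symbols loop. Accept at s0.
With 4 states:
        x   y  
>* s0   s1  s0 
   s1   s2  s1 
   s2   s3  s2 
   s3   s0  s3 
(> = start, * = accepting)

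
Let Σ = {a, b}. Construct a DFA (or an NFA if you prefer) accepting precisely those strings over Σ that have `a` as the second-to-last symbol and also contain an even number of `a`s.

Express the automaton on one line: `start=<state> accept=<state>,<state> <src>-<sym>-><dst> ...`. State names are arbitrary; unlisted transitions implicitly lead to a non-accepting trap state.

Run two small machines in parallel and take their product. One (7 states) tracks the last 2 symbols read; the other (2 states) tracks the count of `a`s modulo 2. Each combined state is a pair, one component from each; accept when both components accept. Equivalent product states are then merged.
A 6-state machine:
        a   b  
>  S0   S1  S0 
   S1   S2  S3 
 * S2   S1  S4 
   S3   S5  S3 
 * S4   S1  S0 
   S5   S1  S4 
(> = start, * = accepting)

start=S0 accept=S2,S4 S0-a->S1 S0-b->S0 S1-a->S2 S1-b->S3 S2-a->S1 S2-b->S4 S3-a->S5 S3-b->S3 S4-a->S1 S4-b->S0 S5-a->S1 S5-b->S4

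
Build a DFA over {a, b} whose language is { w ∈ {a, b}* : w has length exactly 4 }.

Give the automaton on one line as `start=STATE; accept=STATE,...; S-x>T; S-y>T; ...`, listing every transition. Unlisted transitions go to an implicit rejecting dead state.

start=q0; accept=q4; q0-a>q1; q0-b>q1; q1-a>q2; q1-b>q2; q2-a>q3; q2-b>q3; q3-a>q4; q3-b>q4; q4-a>q5; q4-b>q5; q5-a>q5; q5-b>q5

Count input length up to 5: every symbol moves from q0 toward q5, which means 'more than 4' and absorbs. Accept from {q4}.
6 states suffice.
        a   b  
>  q0   q1  q1 
   q1   q2  q2 
   q2   q3  q3 
   q3   q4  q4 
 * q4   q5  q5 
   q5   q5  q5 
(> = start, * = accepting)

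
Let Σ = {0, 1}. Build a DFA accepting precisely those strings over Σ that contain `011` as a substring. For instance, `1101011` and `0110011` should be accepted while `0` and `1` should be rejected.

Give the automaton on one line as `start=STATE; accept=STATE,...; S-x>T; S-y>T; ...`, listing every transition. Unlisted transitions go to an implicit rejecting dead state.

Track how much of `011` has been matched so far: state A is no progress, D is the absorbing accept state reached once `011` has occurred. Intermediate states record partial matches; on a mismatch, fall back to the longest reusable overlap.
A 4-state machine:
       0  1 
>  A   B  A 
   B   B  C 
   C   B  D 
 * D   D  D 
(> = start, * = accepting)

start=A; accept=D; A-0>B; A-1>A; B-0>B; B-1>C; C-0>B; C-1>D; D-0>D; D-1>D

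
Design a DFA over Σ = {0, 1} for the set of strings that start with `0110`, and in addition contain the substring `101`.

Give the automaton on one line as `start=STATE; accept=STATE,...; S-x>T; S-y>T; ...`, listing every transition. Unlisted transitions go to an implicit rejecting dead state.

start=s0; accept=s7; s0-0>s1; s0-1>s2; s1-0>s2; s1-1>s3; s2-0>s2; s2-1>s2; s3-0>s2; s3-1>s4; s4-0>s5; s4-1>s2; s5-0>s6; s5-1>s7; s6-0>s6; s6-1>s8; s7-0>s7; s7-1>s7; s8-0>s5; s8-1>s8

Build one automaton per condition and run them in lockstep. One (6 states) tracks whether the input so far still matches the prefix `0110`; the other (4 states) tracks whether and how much of `101` has been seen. Each combined state is a pair, one component from each; accept when both components accept. Equivalent product states are then merged.
With 9 states:
        0   1  
>  s0   s1  s2 
   s1   s2  s3 
   s2   s2  s2 
   s3   s2  s4 
   s4   s5  s2 
   s5   s6  s7 
   s6   s6  s8 
 * s7   s7  s7 
   s8   s5  s8 
(> = start, * = accepting)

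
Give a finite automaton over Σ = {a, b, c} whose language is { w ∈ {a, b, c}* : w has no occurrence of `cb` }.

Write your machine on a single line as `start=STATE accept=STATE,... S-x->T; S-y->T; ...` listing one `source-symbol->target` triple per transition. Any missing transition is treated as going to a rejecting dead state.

start=S0; accept=S0,S1; S0-a->S0; S0-b->S0; S0-c->S1; S1-a->S0; S1-b->S2; S1-c->S1; S2-a->S2; S2-b->S2; S2-c->S2

Track partial matches of the forbidden pattern `cb`. State S2 is a dead state reached once `cb` has occurred; every other state accepts. S0 means no part of `cb` is currently matched.
3 states suffice.
        a   b   c  
>* S0   S0  S0  S1 
 * S1   S0  S2  S1 
   S2   S2  S2  S2 
(> = start, * = accepting)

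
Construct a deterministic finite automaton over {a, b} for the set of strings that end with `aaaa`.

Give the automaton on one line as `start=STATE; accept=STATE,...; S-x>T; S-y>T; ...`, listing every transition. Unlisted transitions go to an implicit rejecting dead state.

Remember how much of `aaaa` the current input suffix matches. State q0 means no match yet; q1 means the last symbol is `a`; q2 means the last 2 symbols are `aa`; q3 means the last 3 symbols are `aaa`; q4 means the last 4 symbols are `aaaa`. Only q4 accepts. On a mismatch, fall back to the longest proper suffix that is still a prefix of `aaaa`.
        a   b  
>  q0   q1  q0 
   q1   q2  q0 
   q2   q3  q0 
   q3   q4  q0 
 * q4   q4  q0 
(> = start, * = accepting)

start=q0; accept=q4; q0-a>q1; q0-b>q0; q1-a>q2; q1-b>q0; q2-a>q3; q2-b>q0; q3-a>q4; q3-b>q0; q4-a>q4; q4-b>q0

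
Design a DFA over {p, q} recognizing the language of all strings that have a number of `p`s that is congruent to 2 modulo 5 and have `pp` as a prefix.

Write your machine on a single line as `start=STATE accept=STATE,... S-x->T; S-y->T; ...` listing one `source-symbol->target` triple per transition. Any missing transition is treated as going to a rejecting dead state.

Handle the two conditions separately and then intersect. One (5 states) tracks the count of `p`s modulo 5; the other (4 states) tracks whether the input so far still matches the prefix `pp`. Each combined state is a pair, one component from each; accept when both components accept.
With 12 states:
       p  q 
>  A   B  C 
   B   D  E 
   C   E  C 
 * D   F  D 
   E   G  E 
   F   H  F 
   G   I  G 
   H   J  H 
   I   K  I 
   J   L  J 
   K   C  K 
   L   D  L 
(> = start, * = accepting)

start=A; accept=D; A-p->B; A-q->C; B-p->D; B-q->E; C-p->E; C-q->C; D-p->F; D-q->D; E-p->G; E-q->E; F-p->H; F-q->F; G-p->I; G-q->G; H-p->J; H-q->H; I-p->K; I-q->I; J-p->L; J-q->J; K-p->C; K-q->K; L-p->D; L-q->L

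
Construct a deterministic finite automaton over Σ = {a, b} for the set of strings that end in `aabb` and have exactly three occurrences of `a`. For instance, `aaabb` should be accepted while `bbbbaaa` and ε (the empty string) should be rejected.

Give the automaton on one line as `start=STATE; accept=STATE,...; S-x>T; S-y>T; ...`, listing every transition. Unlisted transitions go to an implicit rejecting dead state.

start=S0; accept=S14; S0-a>S1; S0-b>S0; S1-a>S2; S1-b>S3; S2-a>S4; S2-b>S5; S3-a>S6; S3-b>S3; S4-a>S7; S4-b>S8; S5-a>S9; S5-b>S10; S6-a>S4; S6-b>S11; S7-a>S7; S7-b>S12; S8-a>S13; S8-b>S14; S9-a>S7; S9-b>S15; S10-a>S9; S10-b>S11; S11-a>S9; S11-b>S11; S12-a>S13; S12-b>S16; S13-a>S7; S13-b>S17; S14-a>S13; S14-b>S15; S15-a>S13; S15-b>S15; S16-a>S13; S16-b>S17; S17-a>S13; S17-b>S17

Handle the two conditions separately and then intersect. One (5 states) tracks how much of the suffix `aabb` has currently been matched; the other (5 states) tracks the count of `a`s, saturating at 4. Each combined state is a pair, one component from each; accept when both components accept.
18 states suffice.
          a    b  
>  S0     S1   S0 
   S1     S2   S3 
   S2     S4   S5 
   S3     S6   S3 
   S4     S7   S8 
   S5     S9  S10 
   S6     S4  S11 
   S7     S7  S12 
   S8    S13  S14 
   S9     S7  S15 
   S10    S9  S11 
   S11    S9  S11 
   S12   S13  S16 
   S13    S7  S17 
 * S14   S13  S15 
   S15   S13  S15 
   S16   S13  S17 
   S17   S13  S17 
(> = start, * = accepting)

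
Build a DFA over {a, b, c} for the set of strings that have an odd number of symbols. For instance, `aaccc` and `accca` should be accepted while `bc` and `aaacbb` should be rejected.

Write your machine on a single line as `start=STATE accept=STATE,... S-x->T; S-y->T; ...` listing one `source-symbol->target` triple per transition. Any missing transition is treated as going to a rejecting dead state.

Only the length mod 2 matters, so use a 2-cycle: from any state, every input symbol moves to the next state, wrapping q1 back to q0. Mark q1 accepting.
A 2-state machine:
        a   b   c  
>  q0   q1  q1  q1 
 * q1   q0  q0  q0 
(> = start, * = accepting)

start=q0; accept=q1; q0-a->q1; q0-b->q1; q0-c->q1; q1-a->q0; q1-b->q0; q1-c->q0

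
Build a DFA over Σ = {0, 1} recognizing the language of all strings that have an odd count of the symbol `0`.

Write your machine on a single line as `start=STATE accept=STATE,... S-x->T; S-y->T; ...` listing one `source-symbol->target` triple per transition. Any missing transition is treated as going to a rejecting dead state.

Keep the running count of `0`s modulo 2: each `0` advances along the cycle A → B → A while other symbols loop. Accept at B.
       0  1 
>  A   B  A 
 * B   A  B 
(> = start, * = accepting)

start=A; accept=B; A-0->B; A-1->A; B-0->A; B-1->B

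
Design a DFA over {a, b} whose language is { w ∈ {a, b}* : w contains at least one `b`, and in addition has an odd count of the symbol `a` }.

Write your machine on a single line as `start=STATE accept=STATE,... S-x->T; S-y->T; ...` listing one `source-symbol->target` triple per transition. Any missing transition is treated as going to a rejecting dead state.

start=q0; accept=q3,q5; q0-a->q1; q0-b->q2; q1-a->q0; q1-b->q3; q2-a->q3; q2-b->q4; q3-a->q2; q3-b->q5; q4-a->q5; q4-b->q4; q5-a->q4; q5-b->q5

Run two small machines in parallel and take their product. The first has 3 states tracking the count of `b`s, saturating at 2; the second has 2 states tracking the count of `a`s modulo 2. A product state is a pair (one from each), accepting exactly when both do.
        a   b  
>  q0   q1  q2 
   q1   q0  q3 
   q2   q3  q4 
 * q3   q2  q5 
   q4   q5  q4 
 * q5   q4  q5 
(> = start, * = accepting)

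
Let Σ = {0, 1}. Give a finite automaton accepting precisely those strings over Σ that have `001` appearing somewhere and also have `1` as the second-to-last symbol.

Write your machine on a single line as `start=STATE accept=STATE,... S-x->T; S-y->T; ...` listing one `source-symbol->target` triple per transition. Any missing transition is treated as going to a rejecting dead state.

Build one automaton per condition and run them in lockstep. The first has 4 states tracking whether and how much of `001` has been seen; the second has 7 states tracking the last 2 symbols read. A product state is a pair (one from each), accepting exactly when both do. After merging equivalent states the machine shrinks.
A 6-state machine:
        0   1  
>  s0   s1  s0 
   s1   s2  s0 
   s2   s2  s3 
   s3   s4  s5 
 * s4   s2  s3 
 * s5   s4  s5 
(> = start, * = accepting)

start=s0; accept=s4,s5; s0-0->s1; s0-1->s0; s1-0->s2; s1-1->s0; s2-0->s2; s2-1->s3; s3-0->s4; s3-1->s5; s4-0->s2; s4-1->s3; s5-0->s4; s5-1->s5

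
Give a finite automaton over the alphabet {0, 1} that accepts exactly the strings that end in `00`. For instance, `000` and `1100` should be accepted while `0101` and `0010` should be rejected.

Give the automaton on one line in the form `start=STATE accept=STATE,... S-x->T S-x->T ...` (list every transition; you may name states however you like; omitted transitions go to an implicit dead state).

Remember how much of `00` the current input suffix matches. State q0 means no match yet; q1 means the last symbol is `0`; q2 means the last 2 symbols are `00`. Only q2 accepts. On a mismatch, fall back to the longest proper suffix that is still a prefix of `00`.
With 3 states:
        0   1  
>  q0   q1  q0 
   q1   q2  q0 
 * q2   q2  q0 
(> = start, * = accepting)

start=q0 accept=q2 q0-0->q1 q0-1->q0 q1-0->q2 q1-1->q0 q2-0->q2 q2-1->q0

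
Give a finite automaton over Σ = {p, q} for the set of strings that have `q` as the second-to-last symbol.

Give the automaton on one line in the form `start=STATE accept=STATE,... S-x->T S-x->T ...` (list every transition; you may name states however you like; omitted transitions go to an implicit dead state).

start=s0 accept=s5,s6 s0-p->s1 s0-q->s2 s1-p->s3 s1-q->s4 s2-p->s5 s2-q->s6 s3-p->s3 s3-q->s4 s4-p->s5 s4-q->s6 s5-p->s3 s5-q->s4 s6-p->s5 s6-q->s6

A DFA must remember the last 2 symbols (since which symbol is second-to-last isn't known until the input ends). Use one state per possible window of the last ≤2 symbols; accept from those whose window starts with `q`.
A 7-state machine:
        p   q  
>  s0   s1  s2 
   s1   s3  s4 
   s2   s5  s6 
   s3   s3  s4 
   s4   s5  s6 
 * s5   s3  s4 
 * s6   s5  s6 
(> = start, * = accepting)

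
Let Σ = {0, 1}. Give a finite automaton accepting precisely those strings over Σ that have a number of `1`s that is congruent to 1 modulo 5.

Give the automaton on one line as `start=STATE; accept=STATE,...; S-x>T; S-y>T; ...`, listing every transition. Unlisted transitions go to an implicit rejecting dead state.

Keep the running count of `1`s modulo 5: each `1` advances along the cycle s0 → s1 → s2 → s3 → s4 → s0 while other symbols loop. Accept at s1.
With 5 states:
        0   1  
>  s0   s0  s1 
 * s1   s1  s2 
   s2   s2  s3 
   s3   s3  s4 
   s4   s4  s0 
(> = start, * = accepting)

start=s0; accept=s1; s0-0>s0; s0-1>s1; s1-0>s1; s1-1>s2; s2-0>s2; s2-1>s3; s3-0>s3; s3-1>s4; s4-0>s4; s4-1>s0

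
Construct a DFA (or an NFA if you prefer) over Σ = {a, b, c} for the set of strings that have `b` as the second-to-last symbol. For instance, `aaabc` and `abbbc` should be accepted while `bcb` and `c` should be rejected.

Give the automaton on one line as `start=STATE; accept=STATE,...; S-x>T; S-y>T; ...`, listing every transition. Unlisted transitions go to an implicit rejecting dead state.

A DFA must remember the last 2 symbols (since which symbol is second-to-last isn't known until the input ends). Use one state per possible window of the last ≤2 symbols; accept from those whose window starts with `b`.
With 13 states:
          a    b    c  
>  s0     s1   s2   s3 
   s1     s4   s5   s6 
   s2     s7   s8   s9 
   s3    s10  s11  s12 
   s4     s4   s5   s6 
   s5     s7   s8   s9 
   s6    s10  s11  s12 
 * s7     s4   s5   s6 
 * s8     s7   s8   s9 
 * s9    s10  s11  s12 
   s10    s4   s5   s6 
   s11    s7   s8   s9 
   s12   s10  s11  s12 
(> = start, * = accepting)

start=s0; accept=s7,s8,s9; s0-a>s1; s0-b>s2; s0-c>s3; s1-a>s4; s1-b>s5; s1-c>s6; s2-a>s7; s2-b>s8; s2-c>s9; s3-a>s10; s3-b>s11; s3-c>s12; s4-a>s4; s4-b>s5; s4-c>s6; s5-a>s7; s5-b>s8; s5-c>s9; s6-a>s10; s6-b>s11; s6-c>s12; s7-a>s4; s7-b>s5; s7-c>s6; s8-a>s7; s8-b>s8; s8-c>s9; s9-a>s10; s9-b>s11; s9-c>s12; s10-a>s4; s10-b>s5; s10-c>s6; s11-a>s7; s11-b>s8; s11-c>s9; s12-a>s10; s12-b>s11; s12-c>s12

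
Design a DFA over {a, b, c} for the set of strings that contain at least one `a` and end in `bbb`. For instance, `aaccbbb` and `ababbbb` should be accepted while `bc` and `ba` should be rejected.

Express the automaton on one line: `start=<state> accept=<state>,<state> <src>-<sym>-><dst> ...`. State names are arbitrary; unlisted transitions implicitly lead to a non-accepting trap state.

Build one automaton per condition and run them in lockstep. The first has 3 states tracking the count of `a`s, saturating at 2; the second has 4 states tracking how much of the suffix `bbb` has currently been matched. A product state is a pair (one from each), accepting exactly when both do. After merging equivalent states the machine shrinks.
        a   b   c  
>  q0   q1  q0  q0 
   q1   q1  q2  q1 
   q2   q1  q3  q1 
   q3   q1  q4  q1 
 * q4   q1  q4  q1 
(> = start, * = accepting)

start=q0 accept=q4 q0-a->q1 q0-b->q0 q0-c->q0 q1-a->q1 q1-b->q2 q1-c->q1 q2-a->q1 q2-b->q3 q2-c->q1 q3-a->q1 q3-b->q4 q3-c->q1 q4-a->q1 q4-b->q4 q4-c->q1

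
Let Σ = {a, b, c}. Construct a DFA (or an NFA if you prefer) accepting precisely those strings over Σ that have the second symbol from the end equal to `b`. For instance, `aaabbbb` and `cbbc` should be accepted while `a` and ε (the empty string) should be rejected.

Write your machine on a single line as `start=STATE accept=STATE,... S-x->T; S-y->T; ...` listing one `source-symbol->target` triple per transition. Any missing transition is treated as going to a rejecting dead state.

start=s0; accept=s7,s8,s9; s0-a->s1; s0-b->s2; s0-c->s3; s1-a->s4; s1-b->s5; s1-c->s6; s2-a->s7; s2-b->s8; s2-c->s9; s3-a->s10; s3-b->s11; s3-c->s12; s4-a->s4; s4-b->s5; s4-c->s6; s5-a->s7; s5-b->s8; s5-c->s9; s6-a->s10; s6-b->s11; s6-c->s12; s7-a->s4; s7-b->s5; s7-c->s6; s8-a->s7; s8-b->s8; s8-c->s9; s9-a->s10; s9-b->s11; s9-c->s12; s10-a->s4; s10-b->s5; s10-c->s6; s11-a->s7; s11-b->s8; s11-c->s9; s12-a->s10; s12-b->s11; s12-c->s12

Because acceptance depends on a position counted from the end, the machine has to buffer the most recent 2 symbols. Make each state the string of the last up-to-2 symbols read; on input `x` shift the window left and append `x`. Accept when the buffered window has length 2 and begins with `b`.
A 13-state machine:
          a    b    c  
>  s0     s1   s2   s3 
   s1     s4   s5   s6 
   s2     s7   s8   s9 
   s3    s10  s11  s12 
   s4     s4   s5   s6 
   s5     s7   s8   s9 
   s6    s10  s11  s12 
 * s7     s4   s5   s6 
 * s8     s7   s8   s9 
 * s9    s10  s11  s12 
   s10    s4   s5   s6 
   s11    s7   s8   s9 
   s12   s10  s11  s12 
(> = start, * = accepting)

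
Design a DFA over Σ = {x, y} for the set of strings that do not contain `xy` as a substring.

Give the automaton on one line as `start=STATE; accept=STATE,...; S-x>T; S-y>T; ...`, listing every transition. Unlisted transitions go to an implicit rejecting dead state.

Track partial matches of the forbidden pattern `xy`. State C is a dead state reached once `xy` has occurred; every other state accepts. A means no part of `xy` is currently matched.
       x  y 
>* A   B  A 
 * B   B  C 
   C   C  C 
(> = start, * = accepting)

start=A; accept=A,B; A-x>B; A-y>A; B-x>B; B-y>C; C-x>C; C-y>C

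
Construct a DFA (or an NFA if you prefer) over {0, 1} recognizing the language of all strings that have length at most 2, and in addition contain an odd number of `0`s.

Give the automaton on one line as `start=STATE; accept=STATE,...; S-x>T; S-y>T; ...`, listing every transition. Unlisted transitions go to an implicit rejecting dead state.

start=s0; accept=s1,s4; s0-0>s1; s0-1>s2; s1-0>s3; s1-1>s4; s2-0>s4; s2-1>s3; s3-0>s5; s3-1>s6; s4-0>s6; s4-1>s5; s5-0>s6; s5-1>s5; s6-0>s5; s6-1>s6

Handle the two conditions separately and then intersect. One (4 states) tracks the input length, saturating at 3; the other (2 states) tracks the count of `0`s modulo 2. Each combined state is a pair, one component from each; accept when both components accept.
With 7 states:
        0   1  
>  s0   s1  s2 
 * s1   s3  s4 
   s2   s4  s3 
   s3   s5  s6 
 * s4   s6  s5 
   s5   s6  s5 
   s6   s5  s6 
(> = start, * = accepting)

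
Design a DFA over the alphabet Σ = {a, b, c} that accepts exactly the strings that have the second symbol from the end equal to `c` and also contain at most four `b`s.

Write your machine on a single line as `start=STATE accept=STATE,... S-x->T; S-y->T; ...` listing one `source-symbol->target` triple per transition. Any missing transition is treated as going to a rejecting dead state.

Run two small machines in parallel and take their product. The first has 13 states tracking the last 2 symbols read; the second has 6 states tracking the count of `b`s, saturating at 5. A product state is a pair (one from each), accepting exactly when both do. Equivalent product states are then merged.
A 21-state machine:
          a    b    c  
>  q0     q0   q1   q2 
   q1     q1   q3   q4 
   q2     q5   q6   q7 
   q3     q3   q8   q9 
   q4     q6  q10  q11 
 * q5     q0   q1   q2 
 * q6     q1   q3   q4 
 * q7     q5   q6   q7 
   q8     q8  q12  q13 
   q9    q10  q14  q15 
 * q10    q3   q8   q9 
 * q11    q6  q10  q11 
   q12   q12  q16  q17 
   q13   q14  q18  q19 
 * q14    q8  q12  q13 
 * q15   q10  q14  q15 
   q16   q16  q16  q16 
   q17   q18  q16  q20 
 * q18   q12  q16  q17 
 * q19   q14  q18  q19 
 * q20   q18  q16  q20 
(> = start, * = accepting)

start=q0; accept=q5,q6,q7,q10,q11,q14,q15,q18,q19,q20; q0-a->q0; q0-b->q1; q0-c->q2; q1-a->q1; q1-b->q3; q1-c->q4; q2-a->q5; q2-b->q6; q2-c->q7; q3-a->q3; q3-b->q8; q3-c->q9; q4-a->q6; q4-b->q10; q4-c->q11; q5-a->q0; q5-b->q1; q5-c->q2; q6-a->q1; q6-b->q3; q6-c->q4; q7-a->q5; q7-b->q6; q7-c->q7; q8-a->q8; q8-b->q12; q8-c->q13; q9-a->q10; q9-b->q14; q9-c->q15; q10-a->q3; q10-b->q8; q10-c->q9; q11-a->q6; q11-b->q10; q11-c->q11; q12-a->q12; q12-b->q16; q12-c->q17; q13-a->q14; q13-b->q18; q13-c->q19; q14-a->q8; q14-b->q12; q14-c->q13; q15-a->q10; q15-b->q14; q15-c->q15; q16-a->q16; q16-b->q16; q16-c->q16; q17-a->q18; q17-b->q16; q17-c->q20; q18-a->q12; q18-b->q16; q18-c->q17; q19-a->q14; q19-b->q18; q19-c->q19; q20-a->q18; q20-b->q16; q20-c->q20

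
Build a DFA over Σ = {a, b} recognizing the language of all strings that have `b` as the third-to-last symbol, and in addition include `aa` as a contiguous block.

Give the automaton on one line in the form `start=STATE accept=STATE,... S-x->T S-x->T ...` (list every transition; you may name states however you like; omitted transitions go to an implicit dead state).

start=S0 accept=S6,S9,S10,S11 S0-a->S1 S0-b->S2 S1-a->S3 S1-b->S2 S2-a->S4 S2-b->S2 S3-a->S3 S3-b->S5 S4-a->S6 S4-b->S2 S5-a->S7 S5-b->S8 S6-a->S3 S6-b->S5 S7-a->S6 S7-b->S9 S8-a->S10 S8-b->S11 S9-a->S7 S9-b->S8 S10-a->S6 S10-b->S9 S11-a->S10 S11-b->S11

Run two small machines in parallel and take their product. The first has 15 states tracking the last 3 symbols read; the second has 3 states tracking whether and how much of `aa` has been seen. A product state is a pair (one from each), accepting exactly when both do. Equivalent product states are then merged.
With 12 states:
          a    b  
>  S0     S1   S2 
   S1     S3   S2 
   S2     S4   S2 
   S3     S3   S5 
   S4     S6   S2 
   S5     S7   S8 
 * S6     S3   S5 
   S7     S6   S9 
   S8    S10  S11 
 * S9     S7   S8 
 * S10    S6   S9 
 * S11   S10  S11 
(> = start, * = accepting)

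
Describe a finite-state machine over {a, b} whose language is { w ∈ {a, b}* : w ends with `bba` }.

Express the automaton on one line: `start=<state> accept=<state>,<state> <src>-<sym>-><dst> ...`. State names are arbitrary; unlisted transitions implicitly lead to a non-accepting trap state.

start=S0 accept=S3 S0-a->S0 S0-b->S1 S1-a->S0 S1-b->S2 S2-a->S3 S2-b->S2 S3-a->S0 S3-b->S1

Remember how much of `bba` the current input suffix matches. State S0 means no match yet; S1 means the last symbol is `b`; S2 means the last 2 symbols are `bb`; S3 means the last 3 symbols are `bba`. Only S3 accepts. On a mismatch, fall back to the longest proper suffix that is still a prefix of `bba`.
With 4 states:
        a   b  
>  S0   S0  S1 
   S1   S0  S2 
   S2   S3  S2 
 * S3   S0  S1 
(> = start, * = accepting)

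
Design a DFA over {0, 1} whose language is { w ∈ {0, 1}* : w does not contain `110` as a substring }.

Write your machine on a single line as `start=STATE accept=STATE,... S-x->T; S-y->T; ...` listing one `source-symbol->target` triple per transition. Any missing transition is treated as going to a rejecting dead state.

start=S0; accept=S0,S1,S2; S0-0->S0; S0-1->S1; S1-0->S0; S1-1->S2; S2-0->S3; S2-1->S2; S3-0->S3; S3-1->S3

This is the complement of 'contains `110`'. Use the same substring-matching states — S0 through S3 holding how much of `110` has just been matched — but flip the accepting set: everything except the trap S3 accepts.
With 4 states:
        0   1  
>* S0   S0  S1 
 * S1   S0  S2 
 * S2   S3  S2 
   S3   S3  S3 
(> = start, * = accepting)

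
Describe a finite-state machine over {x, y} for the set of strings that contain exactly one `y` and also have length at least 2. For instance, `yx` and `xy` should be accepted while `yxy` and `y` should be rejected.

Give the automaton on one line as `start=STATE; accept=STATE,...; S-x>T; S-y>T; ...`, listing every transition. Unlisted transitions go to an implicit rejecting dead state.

start=s0; accept=s3; s0-x>s1; s0-y>s2; s1-x>s1; s1-y>s3; s2-x>s3; s2-y>s4; s3-x>s3; s3-y>s4; s4-x>s4; s4-y>s4

Handle the two conditions separately and then intersect. One (3 states) tracks the count of `y`s, saturating at 2; the other (4 states) tracks the input length, saturating at 3. Each combined state is a pair, one component from each; accept when both components accept. Equivalent product states are then merged.
A 5-state machine:
        x   y  
>  s0   s1  s2 
   s1   s1  s3 
   s2   s3  s4 
 * s3   s3  s4 
   s4   s4  s4 
(> = start, * = accepting)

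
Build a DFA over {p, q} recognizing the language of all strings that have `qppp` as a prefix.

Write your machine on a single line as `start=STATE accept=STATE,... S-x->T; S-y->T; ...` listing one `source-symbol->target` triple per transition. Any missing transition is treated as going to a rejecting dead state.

Check the first 4 symbols one by one: A through D record how many have matched `qppp` so far; any wrong symbol goes to the dead state F. After all 4 match we enter the accepting sink E.
       p  q 
>  A   F  B 
   B   C  F 
   C   D  F 
   D   E  F 
 * E   E  E 
   F   F  F 
(> = start, * = accepting)

start=A; accept=E; A-p->F; A-q->B; B-p->C; B-q->F; C-p->D; C-q->F; D-p->E; D-q->F; E-p->E; E-q->E; F-p->F; F-q->F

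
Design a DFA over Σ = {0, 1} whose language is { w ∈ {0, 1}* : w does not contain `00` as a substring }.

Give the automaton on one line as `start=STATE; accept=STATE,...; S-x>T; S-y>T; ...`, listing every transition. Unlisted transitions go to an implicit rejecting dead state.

start=s0; accept=s0,s1; s0-0>s1; s0-1>s0; s1-0>s2; s1-1>s0; s2-0>s2; s2-1>s2

This is the complement of 'contains `00`'. Use the same substring-matching states — s0 through s2 holding how much of `00` has just been matched — but flip the accepting set: everything except the trap s2 accepts.
3 states suffice.
        0   1  
>* s0   s1  s0 
 * s1   s2  s0 
   s2   s2  s2 
(> = start, * = accepting)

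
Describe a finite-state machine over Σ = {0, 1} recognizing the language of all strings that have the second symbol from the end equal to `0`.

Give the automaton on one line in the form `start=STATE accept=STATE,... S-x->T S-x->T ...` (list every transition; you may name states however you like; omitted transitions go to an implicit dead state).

Because acceptance depends on a position counted from the end, the machine has to buffer the most recent 2 symbols. Make each state the string of the last up-to-2 symbols read; on input `x` shift the window left and append `x`. Accept when the buffered window has length 2 and begins with `0`.
       0  1 
>  A   B  C 
   B   D  E 
   C   F  G 
 * D   D  E 
 * E   F  G 
   F   D  E 
   G   F  G 
(> = start, * = accepting)

start=A accept=D,E A-0->B A-1->C B-0->D B-1->E C-0->F C-1->G D-0->D D-1->E E-0->F E-1->G F-0->D F-1->E G-0->F G-1->G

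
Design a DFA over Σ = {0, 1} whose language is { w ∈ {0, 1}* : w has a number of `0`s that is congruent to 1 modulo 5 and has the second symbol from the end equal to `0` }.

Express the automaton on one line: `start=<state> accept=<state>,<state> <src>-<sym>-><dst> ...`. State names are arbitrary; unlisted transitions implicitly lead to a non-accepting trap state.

start=q0 accept=q4,q19 q0-0->q1 q0-1->q2 q1-0->q3 q1-1->q4 q2-0->q5 q2-1->q6 q3-0->q7 q3-1->q8 q4-0->q9 q4-1->q10 q5-0->q3 q5-1->q4 q6-0->q5 q6-1->q6 q7-0->q11 q7-1->q12 q8-0->q13 q8-1->q14 q9-0->q7 q9-1->q8 q10-0->q9 q10-1->q10 q11-0->q15 q11-1->q16 q12-0->q17 q12-1->q18 q13-0->q11 q13-1->q12 q14-0->q13 q14-1->q14 q15-0->q19 q15-1->q20 q16-0->q21 q16-1->q22 q17-0->q15 q17-1->q16 q18-0->q17 q18-1->q18 q19-0->q3 q19-1->q4 q20-0->q5 q20-1->q6 q21-0->q19 q21-1->q20 q22-0->q21 q22-1->q22

Handle the two conditions separately and then intersect. One (5 states) tracks the count of `0`s modulo 5; the other (7 states) tracks the last 2 symbols read. Each combined state is a pair, one component from each; accept when both components accept.
With 23 states:
          0    1  
>  q0     q1   q2 
   q1     q3   q4 
   q2     q5   q6 
   q3     q7   q8 
 * q4     q9  q10 
   q5     q3   q4 
   q6     q5   q6 
   q7    q11  q12 
   q8    q13  q14 
   q9     q7   q8 
   q10    q9  q10 
   q11   q15  q16 
   q12   q17  q18 
   q13   q11  q12 
   q14   q13  q14 
   q15   q19  q20 
   q16   q21  q22 
   q17   q15  q16 
   q18   q17  q18 
 * q19    q3   q4 
   q20    q5   q6 
   q21   q19  q20 
   q22   q21  q22 
(> = start, * = accepting)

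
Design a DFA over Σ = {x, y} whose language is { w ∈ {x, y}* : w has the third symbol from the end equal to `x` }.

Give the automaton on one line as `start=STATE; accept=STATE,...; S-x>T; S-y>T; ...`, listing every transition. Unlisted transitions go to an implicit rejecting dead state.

start=q0; accept=q7,q8,q9,q10; q0-x>q1; q0-y>q2; q1-x>q3; q1-y>q4; q2-x>q5; q2-y>q6; q3-x>q7; q3-y>q8; q4-x>q9; q4-y>q10; q5-x>q11; q5-y>q12; q6-x>q13; q6-y>q14; q7-x>q7; q7-y>q8; q8-x>q9; q8-y>q10; q9-x>q11; q9-y>q12; q10-x>q13; q10-y>q14; q11-x>q7; q11-y>q8; q12-x>q9; q12-y>q10; q13-x>q11; q13-y>q12; q14-x>q13; q14-y>q14

Because acceptance depends on a position counted from the end, the machine has to buffer the most recent 3 symbols. Make each state the string of the last up-to-3 symbols read; on input `x` shift the window left and append `x`. Accept when the buffered window has length 3 and begins with `x`.
          x    y  
>  q0     q1   q2 
   q1     q3   q4 
   q2     q5   q6 
   q3     q7   q8 
   q4     q9  q10 
   q5    q11  q12 
   q6    q13  q14 
 * q7     q7   q8 
 * q8     q9  q10 
 * q9    q11  q12 
 * q10   q13  q14 
   q11    q7   q8 
   q12    q9  q10 
   q13   q11  q12 
   q14   q13  q14 
(> = start, * = accepting)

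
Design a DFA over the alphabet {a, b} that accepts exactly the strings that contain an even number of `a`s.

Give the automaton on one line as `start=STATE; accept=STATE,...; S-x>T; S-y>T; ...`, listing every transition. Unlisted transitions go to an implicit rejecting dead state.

start=q0; accept=q0; q0-a>q1; q0-b>q0; q1-a>q0; q1-b>q1

Keep the running count of `a`s modulo 2: each `a` advances along the cycle q0 → q1 → q0 while other symbols loop. Accept at q0.
2 states suffice.
        a   b  
>* q0   q1  q0 
   q1   q0  q1 
(> = start, * = accepting)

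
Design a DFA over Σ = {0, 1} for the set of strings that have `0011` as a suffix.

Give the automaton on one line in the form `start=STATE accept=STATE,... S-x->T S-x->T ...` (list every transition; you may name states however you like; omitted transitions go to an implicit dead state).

Remember how much of `0011` the current input suffix matches. State q0 means no match yet; q1 means the last symbol is `0`; q2 means the last 2 symbols are `00`; q3 means the last 3 symbols are `001`; q4 means the last 4 symbols are `0011`. Only q4 accepts. On a mismatch, fall back to the longest proper suffix that is still a prefix of `0011`.
A 5-state machine:
        0   1  
>  q0   q1  q0 
   q1   q2  q0 
   q2   q2  q3 
   q3   q1  q4 
 * q4   q1  q0 
(> = start, * = accepting)

start=q0 accept=q4 q0-0->q1 q0-1->q0 q1-0->q2 q1-1->q0 q2-0->q2 q2-1->q3 q3-0->q1 q3-1->q4 q4-0->q1 q4-1->q0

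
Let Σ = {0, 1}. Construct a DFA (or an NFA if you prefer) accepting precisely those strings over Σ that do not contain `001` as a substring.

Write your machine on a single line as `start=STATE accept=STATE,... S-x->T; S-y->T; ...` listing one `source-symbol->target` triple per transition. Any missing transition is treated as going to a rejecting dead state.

start=q0; accept=q0,q1,q2; q0-0->q1; q0-1->q0; q1-0->q2; q1-1->q0; q2-0->q2; q2-1->q3; q3-0->q3; q3-1->q3

This is the complement of 'contains `001`'. Use the same substring-matching states — q0 through q3 holding how much of `001` has just been matched — but flip the accepting set: everything except the trap q3 accepts.
With 4 states:
        0   1  
>* q0   q1  q0 
 * q1   q2  q0 
 * q2   q2  q3 
   q3   q3  q3 
(> = start, * = accepting)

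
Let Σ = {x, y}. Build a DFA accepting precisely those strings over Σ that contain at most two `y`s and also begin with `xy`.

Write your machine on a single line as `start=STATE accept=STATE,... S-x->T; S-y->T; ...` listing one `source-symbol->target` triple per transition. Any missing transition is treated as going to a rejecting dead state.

Run two small machines in parallel and take their product. One (4 states) tracks the count of `y`s, saturating at 3; the other (4 states) tracks whether the input so far still matches the prefix `xy`. Each combined state is a pair, one component from each; accept when both components accept.
9 states suffice.
       x  y 
>  A   B  C 
   B   D  E 
   C   C  F 
   D   D  C 
 * E   E  G 
   F   F  H 
 * G   G  I 
   H   H  H 
   I   I  I 
(> = start, * = accepting)

start=A; accept=E,G; A-x->B; A-y->C; B-x->D; B-y->E; C-x->C; C-y->F; D-x->D; D-y->C; E-x->E; E-y->G; F-x->F; F-y->H; G-x->G; G-y->I; H-x->H; H-y->H; I-x->I; I-y->I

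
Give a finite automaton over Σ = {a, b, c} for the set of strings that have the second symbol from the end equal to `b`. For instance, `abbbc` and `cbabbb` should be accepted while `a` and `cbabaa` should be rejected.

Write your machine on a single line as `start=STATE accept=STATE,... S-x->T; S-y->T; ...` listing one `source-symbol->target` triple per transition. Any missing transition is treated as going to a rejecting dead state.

A DFA must remember the last 2 symbols (since which symbol is second-to-last isn't known until the input ends). Use one state per possible window of the last ≤2 symbols; accept from those whose window starts with `b`.
A 13-state machine:
          a    b    c  
>  q0     q1   q2   q3 
   q1     q4   q5   q6 
   q2     q7   q8   q9 
   q3    q10  q11  q12 
   q4     q4   q5   q6 
   q5     q7   q8   q9 
   q6    q10  q11  q12 
 * q7     q4   q5   q6 
 * q8     q7   q8   q9 
 * q9    q10  q11  q12 
   q10    q4   q5   q6 
   q11    q7   q8   q9 
   q12   q10  q11  q12 
(> = start, * = accepting)

start=q0; accept=q7,q8,q9; q0-a->q1; q0-b->q2; q0-c->q3; q1-a->q4; q1-b->q5; q1-c->q6; q2-a->q7; q2-b->q8; q2-c->q9; q3-a->q10; q3-b->q11; q3-c->q12; q4-a->q4; q4-b->q5; q4-c->q6; q5-a->q7; q5-b->q8; q5-c->q9; q6-a->q10; q6-b->q11; q6-c->q12; q7-a->q4; q7-b->q5; q7-c->q6; q8-a->q7; q8-b->q8; q8-c->q9; q9-a->q10; q9-b->q11; q9-c->q12; q10-a->q4; q10-b->q5; q10-c->q6; q11-a->q7; q11-b->q8; q11-c->q9; q12-a->q10; q12-b->q11; q12-c->q12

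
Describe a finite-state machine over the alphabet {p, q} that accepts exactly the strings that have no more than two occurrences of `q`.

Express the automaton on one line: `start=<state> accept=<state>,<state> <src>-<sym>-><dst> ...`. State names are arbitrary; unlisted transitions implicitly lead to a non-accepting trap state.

start=S0 accept=S0,S1,S2 S0-p->S0 S0-q->S1 S1-p->S1 S1-q->S2 S2-p->S2 S2-q->S3 S3-p->S3 S3-q->S3

Only the number of `q`s matters, and only up to 3. Make a chain S0 → S1 → S2 → S3 advanced by each `q` (with S3 absorbing); every other symbol self-loops. The accepting set is {S0, S1, S2}.
A 4-state machine:
        p   q  
>* S0   S0  S1 
 * S1   S1  S2 
 * S2   S2  S3 
   S3   S3  S3 
(> = start, * = accepting)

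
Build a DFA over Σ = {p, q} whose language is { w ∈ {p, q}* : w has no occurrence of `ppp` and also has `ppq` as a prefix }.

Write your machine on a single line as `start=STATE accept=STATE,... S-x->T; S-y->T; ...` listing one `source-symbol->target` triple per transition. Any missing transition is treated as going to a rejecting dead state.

Handle the two conditions separately and then intersect. The first has 4 states tracking partial matches of the forbidden pattern `ppp`; the second has 5 states tracking whether the input so far still matches the prefix `ppq`. A product state is a pair (one from each), accepting exactly when both do. Minimizing collapses redundant product states.
       p  q 
>  A   B  C 
   B   D  C 
   C   C  C 
   D   C  E 
 * E   F  E 
 * F   G  E 
 * G   C  E 
(> = start, * = accepting)

start=A; accept=E,F,G; A-p->B; A-q->C; B-p->D; B-q->C; C-p->C; C-q->C; D-p->C; D-q->E; E-p->F; E-q->E; F-p->G; F-q->E; G-p->C; G-q->E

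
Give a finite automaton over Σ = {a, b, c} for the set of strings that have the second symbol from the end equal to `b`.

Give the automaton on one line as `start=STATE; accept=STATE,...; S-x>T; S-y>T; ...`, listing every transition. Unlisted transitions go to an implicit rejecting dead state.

start=q0; accept=q7,q8,q9; q0-a>q1; q0-b>q2; q0-c>q3; q1-a>q4; q1-b>q5; q1-c>q6; q2-a>q7; q2-b>q8; q2-c>q9; q3-a>q10; q3-b>q11; q3-c>q12; q4-a>q4; q4-b>q5; q4-c>q6; q5-a>q7; q5-b>q8; q5-c>q9; q6-a>q10; q6-b>q11; q6-c>q12; q7-a>q4; q7-b>q5; q7-c>q6; q8-a>q7; q8-b>q8; q8-c>q9; q9-a>q10; q9-b>q11; q9-c>q12; q10-a>q4; q10-b>q5; q10-c>q6; q11-a>q7; q11-b>q8; q11-c>q9; q12-a>q10; q12-b>q11; q12-c>q12

Because acceptance depends on a position counted from the end, the machine has to buffer the most recent 2 symbols. Make each state the string of the last up-to-2 symbols read; on input `x` shift the window left and append `x`. Accept when the buffered window has length 2 and begins with `b`.
          a    b    c  
>  q0     q1   q2   q3 
   q1     q4   q5   q6 
   q2     q7   q8   q9 
   q3    q10  q11  q12 
   q4     q4   q5   q6 
   q5     q7   q8   q9 
   q6    q10  q11  q12 
 * q7     q4   q5   q6 
 * q8     q7   q8   q9 
 * q9    q10  q11  q12 
   q10    q4   q5   q6 
   q11    q7   q8   q9 
   q12   q10  q11  q12 
(> = start, * = accepting)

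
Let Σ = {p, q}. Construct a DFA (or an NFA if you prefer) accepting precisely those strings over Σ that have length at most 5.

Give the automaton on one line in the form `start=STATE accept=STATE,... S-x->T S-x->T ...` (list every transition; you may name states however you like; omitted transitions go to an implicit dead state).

start=S0 accept=S0,S1,S2,S3,S4,S5 S0-p->S1 S0-q->S1 S1-p->S2 S1-q->S2 S2-p->S3 S2-q->S3 S3-p->S4 S3-q->S4 S4-p->S5 S4-q->S5 S5-p->S6 S5-q->S6 S6-p->S6 S6-q->S6

Count input length up to 6: every symbol moves from S0 toward S6, which means 'more than 5' and absorbs. Accept from {S0, S1, S2, S3, S4, S5}.
7 states suffice.
        p   q  
>* S0   S1  S1 
 * S1   S2  S2 
 * S2   S3  S3 
 * S3   S4  S4 
 * S4   S5  S5 
 * S5   S6  S6 
   S6   S6  S6 
(> = start, * = accepting)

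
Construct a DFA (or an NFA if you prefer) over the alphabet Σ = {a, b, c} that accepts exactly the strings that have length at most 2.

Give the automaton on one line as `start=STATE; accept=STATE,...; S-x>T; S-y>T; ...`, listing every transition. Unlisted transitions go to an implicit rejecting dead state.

start=q0; accept=q0,q1,q2; q0-a>q1; q0-b>q1; q0-c>q1; q1-a>q2; q1-b>q2; q1-c>q2; q2-a>q3; q2-b>q3; q2-c>q3; q3-a>q3; q3-b>q3; q3-c>q3

Count input length up to 3: every symbol moves from q0 toward q3, which means 'more than 2' and absorbs. Accept from {q0, q1, q2}.
With 4 states:
        a   b   c  
>* q0   q1  q1  q1 
 * q1   q2  q2  q2 
 * q2   q3  q3  q3 
   q3   q3  q3  q3 
(> = start, * = accepting)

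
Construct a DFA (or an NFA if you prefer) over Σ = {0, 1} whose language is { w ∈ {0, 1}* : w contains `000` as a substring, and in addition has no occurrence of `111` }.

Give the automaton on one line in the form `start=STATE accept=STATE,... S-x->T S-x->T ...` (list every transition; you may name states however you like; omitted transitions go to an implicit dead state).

start=s0 accept=s5,s7,s9 s0-0->s1 s0-1->s2 s1-0->s3 s1-1->s2 s2-0->s1 s2-1->s4 s3-0->s5 s3-1->s2 s4-0->s1 s4-1->s6 s5-0->s5 s5-1->s7 s6-0->s8 s6-1->s6 s7-0->s5 s7-1->s9 s8-0->s10 s8-1->s6 s9-0->s5 s9-1->s11 s10-0->s11 s10-1->s6 s11-0->s11 s11-1->s11

Build one automaton per condition and run them in lockstep. One (4 states) tracks whether and how much of `000` has been seen; the other (4 states) tracks partial matches of the forbidden pattern `111`. Each combined state is a pair, one component from each; accept when both components accept.
With 12 states:
          0    1  
>  s0     s1   s2 
   s1     s3   s2 
   s2     s1   s4 
   s3     s5   s2 
   s4     s1   s6 
 * s5     s5   s7 
   s6     s8   s6 
 * s7     s5   s9 
   s8    s10   s6 
 * s9     s5  s11 
   s10   s11   s6 
   s11   s11  s11 
(> = start, * = accepting)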